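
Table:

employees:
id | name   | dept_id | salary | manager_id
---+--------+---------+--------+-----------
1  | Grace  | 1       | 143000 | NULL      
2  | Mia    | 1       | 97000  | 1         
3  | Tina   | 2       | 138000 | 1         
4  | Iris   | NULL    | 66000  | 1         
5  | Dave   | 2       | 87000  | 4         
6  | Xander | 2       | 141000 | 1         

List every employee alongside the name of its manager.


This is a self-join: employees is joined to a second copy of itself, matching each row's manager_id to another row's id. Use LEFT JOIN so rows with manager_id=NULL are kept.
  - employee 1 (Grace): manager_id=NULL -> NULL
  - employee 2 (Mia): manager_id=1 -> Grace
  - employee 3 (Tina): manager_id=1 -> Grace
  - employee 4 (Iris): manager_id=1 -> Grace
  - employee 5 (Dave): manager_id=4 -> Iris
  - employee 6 (Xander): manager_id=1 -> Grace

SQL:
SELECT a.name AS item, b.name AS manager
FROM employees a
LEFT JOIN employees b ON a.manager_id = b.id

Result:
item   | manager
-------+--------
Grace  | NULL   
Mia    | Grace  
Tina   | Grace  
Iris   | Grace  
Dave   | Iris   
Xander | Grace  


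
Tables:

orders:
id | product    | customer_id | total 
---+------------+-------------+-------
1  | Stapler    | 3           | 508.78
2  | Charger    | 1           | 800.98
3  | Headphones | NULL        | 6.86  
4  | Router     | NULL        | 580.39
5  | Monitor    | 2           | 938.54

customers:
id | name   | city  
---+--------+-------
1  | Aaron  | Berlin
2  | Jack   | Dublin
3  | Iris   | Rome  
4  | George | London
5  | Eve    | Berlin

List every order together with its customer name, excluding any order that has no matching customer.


INNER JOIN keeps only orders rows whose customer_id matches an id in customers. Walk through each order:
  - order 1 (Stapler): customer_id=3 -> matches Iris
  - order 2 (Charger): customer_id=1 -> matches Aaron
  - order 3 (Headphones): customer_id=NULL, no match -> dropped
  - order 4 (Router): customer_id=NULL, no match -> dropped
  - order 5 (Monitor): customer_id=2 -> matches Jack
So 2 of 5 rows are dropped.

SQL:
SELECT a.product, b.name AS customer
FROM orders a
INNER JOIN customers b ON a.customer_id = b.id

Result:
product | customer
--------+---------
Stapler | Iris    
Charger | Aaron   
Monitor | Jack    


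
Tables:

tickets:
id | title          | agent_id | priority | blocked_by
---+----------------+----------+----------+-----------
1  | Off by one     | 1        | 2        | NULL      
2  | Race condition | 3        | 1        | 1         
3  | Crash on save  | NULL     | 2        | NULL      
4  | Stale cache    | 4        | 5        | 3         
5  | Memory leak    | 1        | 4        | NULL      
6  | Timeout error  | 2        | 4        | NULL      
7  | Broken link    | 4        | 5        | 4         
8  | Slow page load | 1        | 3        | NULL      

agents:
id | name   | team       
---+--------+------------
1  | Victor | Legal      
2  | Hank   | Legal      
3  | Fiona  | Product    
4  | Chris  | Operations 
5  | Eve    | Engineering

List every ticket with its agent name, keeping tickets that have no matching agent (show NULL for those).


LEFT JOIN keeps every row from tickets (the left table); where agent_id has no match in agents, the agent columns become NULL. Walk through each ticket:
  - ticket 1 (Off by one): agent_id=1 -> matches Victor
  - ticket 2 (Race condition): agent_id=3 -> matches Fiona
  - ticket 3 (Crash on save): agent_id=NULL, no match -> kept with NULL
  - ticket 4 (Stale cache): agent_id=4 -> matches Chris
  - ticket 5 (Memory leak): agent_id=1 -> matches Victor
  - ticket 6 (Timeout error): agent_id=2 -> matches Hank
  - ticket 7 (Broken link): agent_id=4 -> matches Chris
  - ticket 8 (Slow page load): agent_id=1 -> matches Victor
All 8 rows appear; 1 has NULL agent.

SQL:
SELECT a.title, b.name AS agent
FROM tickets a
LEFT JOIN agents b ON a.agent_id = b.id

Result:
title          | agent 
---------------+-------
Off by one     | Victor
Race condition | Fiona 
Crash on save  | NULL  
Stale cache    | Chris 
Memory leak    | Victor
Timeout error  | Hank  
Broken link    | Chris 
Slow page load | Victor


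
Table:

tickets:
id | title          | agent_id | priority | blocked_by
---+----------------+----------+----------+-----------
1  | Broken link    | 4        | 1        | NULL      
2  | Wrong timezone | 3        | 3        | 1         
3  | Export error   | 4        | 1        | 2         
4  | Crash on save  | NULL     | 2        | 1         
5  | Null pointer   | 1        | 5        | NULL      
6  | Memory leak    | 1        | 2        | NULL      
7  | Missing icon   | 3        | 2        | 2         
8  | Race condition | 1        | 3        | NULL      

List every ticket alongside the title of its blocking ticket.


This is a self-join: tickets is joined to a second copy of itself, matching each row's blocked_by to another row's id. Use LEFT JOIN so rows with blocked_by=NULL are kept.
  - ticket 1 (Broken link): blocked_by=NULL -> NULL
  - ticket 2 (Wrong timezone): blocked_by=1 -> Broken link
  - ticket 3 (Export error): blocked_by=2 -> Wrong timezone
  - ticket 4 (Crash on save): blocked_by=1 -> Broken link
  - ticket 5 (Null pointer): blocked_by=NULL -> NULL
  - ticket 6 (Memory leak): blocked_by=NULL -> NULL
  - ticket 7 (Missing icon): blocked_by=2 -> Wrong timezone
  - ticket 8 (Race condition): blocked_by=NULL -> NULL

SQL:
SELECT a.title AS item, b.title AS blocked_by
FROM tickets a
LEFT JOIN tickets b ON a.blocked_by = b.id

Result:
item           | blocked_by    
---------------+---------------
Broken link    | NULL          
Wrong timezone | Broken link   
Export error   | Wrong timezone
Crash on save  | Broken link   
Null pointer   | NULL          
Memory leak    | NULL          
Missing icon   | Wrong timezone
Race condition | NULL          


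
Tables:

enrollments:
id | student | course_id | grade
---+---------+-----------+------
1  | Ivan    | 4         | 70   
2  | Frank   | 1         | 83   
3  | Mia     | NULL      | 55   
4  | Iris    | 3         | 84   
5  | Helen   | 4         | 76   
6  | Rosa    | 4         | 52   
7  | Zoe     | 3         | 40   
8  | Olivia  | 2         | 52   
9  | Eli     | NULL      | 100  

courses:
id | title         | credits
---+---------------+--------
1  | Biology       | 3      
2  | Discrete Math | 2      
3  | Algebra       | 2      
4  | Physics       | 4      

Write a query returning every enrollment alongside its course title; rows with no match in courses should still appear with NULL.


LEFT JOIN keeps every row from enrollments (the left table); where course_id has no match in courses, the course columns become NULL. Walk through each enrollment:
  - enrollment 1 (Ivan): course_id=4 -> matches Physics
  - enrollment 2 (Frank): course_id=1 -> matches Biology
  - enrollment 3 (Mia): course_id=NULL, no match -> kept with NULL
  - enrollment 4 (Iris): course_id=3 -> matches Algebra
  - enrollment 5 (Helen): course_id=4 -> matches Physics
  - enrollment 6 (Rosa): course_id=4 -> matches Physics
  - enrollment 7 (Zoe): course_id=3 -> matches Algebra
  - enrollment 8 (Olivia): course_id=2 -> matches Discrete Math
  - enrollment 9 (Eli): course_id=NULL, no match -> kept with NULL
All 9 rows appear; 2 have NULL course.

SQL:
SELECT a.student, b.title AS course
FROM enrollments a
LEFT JOIN courses b ON a.course_id = b.id

Result:
student | course       
--------+--------------
Ivan    | Physics      
Frank   | Biology      
Mia     | NULL         
Iris    | Algebra      
Helen   | Physics      
Rosa    | Physics      
Zoe     | Algebra      
Olivia  | Discrete Math
Eli     | NULL         


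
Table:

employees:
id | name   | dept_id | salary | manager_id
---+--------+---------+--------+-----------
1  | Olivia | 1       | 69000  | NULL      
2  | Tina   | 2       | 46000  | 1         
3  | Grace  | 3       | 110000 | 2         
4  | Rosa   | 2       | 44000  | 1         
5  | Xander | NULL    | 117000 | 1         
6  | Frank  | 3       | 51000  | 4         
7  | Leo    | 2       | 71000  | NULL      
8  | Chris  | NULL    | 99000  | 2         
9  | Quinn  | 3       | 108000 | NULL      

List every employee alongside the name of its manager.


This is a self-join: employees is joined to a second copy of itself, matching each row's manager_id to another row's id. Use LEFT JOIN so rows with manager_id=NULL are kept.
  - employee 1 (Olivia): manager_id=NULL -> NULL
  - employee 2 (Tina): manager_id=1 -> Olivia
  - employee 3 (Grace): manager_id=2 -> Tina
  - employee 4 (Rosa): manager_id=1 -> Olivia
  - employee 5 (Xander): manager_id=1 -> Olivia
  - employee 6 (Frank): manager_id=4 -> Rosa
  - employee 7 (Leo): manager_id=NULL -> NULL
  - employee 8 (Chris): manager_id=2 -> Tina
  - employee 9 (Quinn): manager_id=NULL -> NULL

SQL:
SELECT a.name AS item, b.name AS manager
FROM employees a
LEFT JOIN employees b ON a.manager_id = b.id

Result:
item   | manager
-------+--------
Olivia | NULL   
Tina   | Olivia 
Grace  | Tina   
Rosa   | Olivia 
Xander | Olivia 
Frank  | Rosa   
Leo    | NULL   
Chris  | Tina   
Quinn  | NULL   


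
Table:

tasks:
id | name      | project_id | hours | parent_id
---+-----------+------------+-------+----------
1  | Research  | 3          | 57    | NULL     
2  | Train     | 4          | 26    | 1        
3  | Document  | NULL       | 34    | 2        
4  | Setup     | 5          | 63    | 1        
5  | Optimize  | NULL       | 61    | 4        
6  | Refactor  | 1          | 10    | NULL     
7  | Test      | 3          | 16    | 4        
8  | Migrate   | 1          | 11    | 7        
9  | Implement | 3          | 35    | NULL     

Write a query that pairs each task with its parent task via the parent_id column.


This is a self-join: tasks is joined to a second copy of itself, matching each row's parent_id to another row's id. Use LEFT JOIN so rows with parent_id=NULL are kept.
  - task 1 (Research): parent_id=NULL -> NULL
  - task 2 (Train): parent_id=1 -> Research
  - task 3 (Document): parent_id=2 -> Train
  - task 4 (Setup): parent_id=1 -> Research
  - task 5 (Optimize): parent_id=4 -> Setup
  - task 6 (Refactor): parent_id=NULL -> NULL
  - task 7 (Test): parent_id=4 -> Setup
  - task 8 (Migrate): parent_id=7 -> Test
  - task 9 (Implement): parent_id=NULL -> NULL

SQL:
SELECT a.name AS item, b.name AS parent
FROM tasks a
LEFT JOIN tasks b ON a.parent_id = b.id

Result:
item      | parent  
----------+---------
Research  | NULL    
Train     | Research
Document  | Train   
Setup     | Research
Optimize  | Setup   
Refactor  | NULL    
Test      | Setup   
Migrate   | Test    
Implement | NULL    


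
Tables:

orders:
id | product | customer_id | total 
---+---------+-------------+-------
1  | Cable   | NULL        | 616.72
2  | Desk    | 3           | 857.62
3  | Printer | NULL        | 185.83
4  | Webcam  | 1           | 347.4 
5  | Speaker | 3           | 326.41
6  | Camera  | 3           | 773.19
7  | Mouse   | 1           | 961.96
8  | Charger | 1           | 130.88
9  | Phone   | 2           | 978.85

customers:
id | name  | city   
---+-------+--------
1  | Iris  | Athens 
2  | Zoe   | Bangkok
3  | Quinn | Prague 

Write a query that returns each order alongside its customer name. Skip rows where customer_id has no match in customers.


INNER JOIN keeps only orders rows whose customer_id matches an id in customers. Walk through each order:
  - order 1 (Cable): customer_id=NULL, no match -> dropped
  - order 2 (Desk): customer_id=3 -> matches Quinn
  - order 3 (Printer): customer_id=NULL, no match -> dropped
  - order 4 (Webcam): customer_id=1 -> matches Iris
  - order 5 (Speaker): customer_id=3 -> matches Quinn
  - order 6 (Camera): customer_id=3 -> matches Quinn
  - order 7 (Mouse): customer_id=1 -> matches Iris
  - order 8 (Charger): customer_id=1 -> matches Iris
  - order 9 (Phone): customer_id=2 -> matches Zoe
So 2 of 9 rows are dropped.

SQL:
SELECT a.product, b.name AS customer
FROM orders a
INNER JOIN customers b ON a.customer_id = b.id

Result:
product | customer
--------+---------
Desk    | Quinn   
Webcam  | Iris    
Speaker | Quinn   
Camera  | Quinn   
Mouse   | Iris    
Charger | Iris    
Phone   | Zoe     


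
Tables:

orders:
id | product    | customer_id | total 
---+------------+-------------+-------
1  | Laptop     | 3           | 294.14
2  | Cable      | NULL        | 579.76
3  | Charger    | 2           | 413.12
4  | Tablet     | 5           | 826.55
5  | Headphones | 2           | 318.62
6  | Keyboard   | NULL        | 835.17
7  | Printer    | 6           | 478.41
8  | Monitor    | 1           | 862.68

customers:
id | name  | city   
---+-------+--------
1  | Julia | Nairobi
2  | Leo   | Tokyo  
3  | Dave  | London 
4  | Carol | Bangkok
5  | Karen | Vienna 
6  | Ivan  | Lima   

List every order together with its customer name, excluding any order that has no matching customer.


INNER JOIN keeps only orders rows whose customer_id matches an id in customers. Walk through each order:
  - order 1 (Laptop): customer_id=3 -> matches Dave
  - order 2 (Cable): customer_id=NULL, no match -> dropped
  - order 3 (Charger): customer_id=2 -> matches Leo
  - order 4 (Tablet): customer_id=5 -> matches Karen
  - order 5 (Headphones): customer_id=2 -> matches Leo
  - order 6 (Keyboard): customer_id=NULL, no match -> dropped
  - order 7 (Printer): customer_id=6 -> matches Ivan
  - order 8 (Monitor): customer_id=1 -> matches Julia
So 2 of 8 rows are dropped.

SQL:
SELECT a.product, b.name AS customer
FROM orders a
INNER JOIN customers b ON a.customer_id = b.id

Result:
product    | customer
-----------+---------
Laptop     | Dave    
Charger    | Leo     
Tablet     | Karen   
Headphones | Leo     
Printer    | Ivan    
Monitor    | Julia   


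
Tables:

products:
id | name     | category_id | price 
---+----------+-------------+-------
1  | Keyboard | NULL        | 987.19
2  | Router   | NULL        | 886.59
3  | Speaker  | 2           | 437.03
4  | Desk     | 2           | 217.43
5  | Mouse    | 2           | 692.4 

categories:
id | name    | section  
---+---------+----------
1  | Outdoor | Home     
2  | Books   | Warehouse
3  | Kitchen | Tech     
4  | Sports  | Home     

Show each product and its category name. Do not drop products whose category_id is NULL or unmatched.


LEFT JOIN keeps every row from products (the left table); where category_id has no match in categories, the category columns become NULL. Walk through each product:
  - product 1 (Keyboard): category_id=NULL, no match -> kept with NULL
  - product 2 (Router): category_id=NULL, no match -> kept with NULL
  - product 3 (Speaker): category_id=2 -> matches Books
  - product 4 (Desk): category_id=2 -> matches Books
  - product 5 (Mouse): category_id=2 -> matches Books
All 5 rows appear; 2 have NULL category.

SQL:
SELECT a.name, b.name AS category
FROM products a
LEFT JOIN categories b ON a.category_id = b.id

Result:
name     | category
---------+---------
Keyboard | NULL    
Router   | NULL    
Speaker  | Books   
Desk     | Books   
Mouse    | Books   


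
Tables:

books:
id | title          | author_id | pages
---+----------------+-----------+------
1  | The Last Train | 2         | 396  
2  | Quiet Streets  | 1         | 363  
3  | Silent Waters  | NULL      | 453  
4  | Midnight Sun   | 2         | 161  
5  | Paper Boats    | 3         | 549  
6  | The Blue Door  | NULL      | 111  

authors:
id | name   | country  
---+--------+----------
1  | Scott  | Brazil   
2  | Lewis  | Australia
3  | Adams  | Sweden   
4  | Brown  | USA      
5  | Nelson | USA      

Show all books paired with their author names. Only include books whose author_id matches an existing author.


INNER JOIN keeps only books rows whose author_id matches an id in authors. Walk through each book:
  - book 1 (The Last Train): author_id=2 -> matches Lewis
  - book 2 (Quiet Streets): author_id=1 -> matches Scott
  - book 3 (Silent Waters): author_id=NULL, no match -> dropped
  - book 4 (Midnight Sun): author_id=2 -> matches Lewis
  - book 5 (Paper Boats): author_id=3 -> matches Adams
  - book 6 (The Blue Door): author_id=NULL, no match -> dropped
So 2 of 6 rows are dropped.

SQL:
SELECT a.title, b.name AS author
FROM books a
INNER JOIN authors b ON a.author_id = b.id

Result:
title          | author
---------------+-------
The Last Train | Lewis 
Quiet Streets  | Scott 
Midnight Sun   | Lewis 
Paper Boats    | Adams 


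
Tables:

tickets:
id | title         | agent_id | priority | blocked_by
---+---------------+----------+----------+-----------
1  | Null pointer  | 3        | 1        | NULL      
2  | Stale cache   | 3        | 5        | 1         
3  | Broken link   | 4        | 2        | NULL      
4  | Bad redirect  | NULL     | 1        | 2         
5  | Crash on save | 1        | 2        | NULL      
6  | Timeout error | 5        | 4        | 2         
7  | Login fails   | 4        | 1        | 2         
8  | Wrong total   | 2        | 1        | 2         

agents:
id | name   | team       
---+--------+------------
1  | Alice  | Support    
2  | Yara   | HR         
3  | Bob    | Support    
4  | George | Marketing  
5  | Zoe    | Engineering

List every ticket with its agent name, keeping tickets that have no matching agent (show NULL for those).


LEFT JOIN keeps every row from tickets (the left table); where agent_id has no match in agents, the agent columns become NULL. Walk through each ticket:
  - ticket 1 (Null pointer): agent_id=3 -> matches Bob
  - ticket 2 (Stale cache): agent_id=3 -> matches Bob
  - ticket 3 (Broken link): agent_id=4 -> matches George
  - ticket 4 (Bad redirect): agent_id=NULL, no match -> kept with NULL
  - ticket 5 (Crash on save): agent_id=1 -> matches Alice
  - ticket 6 (Timeout error): agent_id=5 -> matches Zoe
  - ticket 7 (Login fails): agent_id=4 -> matches George
  - ticket 8 (Wrong total): agent_id=2 -> matches Yara
All 8 rows appear; 1 has NULL agent.

SQL:
SELECT a.title, b.name AS agent
FROM tickets a
LEFT JOIN agents b ON a.agent_id = b.id

Result:
title         | agent 
--------------+-------
Null pointer  | Bob   
Stale cache   | Bob   
Broken link   | George
Bad redirect  | NULL  
Crash on save | Alice 
Timeout error | Zoe   
Login fails   | George
Wrong total   | Yara  


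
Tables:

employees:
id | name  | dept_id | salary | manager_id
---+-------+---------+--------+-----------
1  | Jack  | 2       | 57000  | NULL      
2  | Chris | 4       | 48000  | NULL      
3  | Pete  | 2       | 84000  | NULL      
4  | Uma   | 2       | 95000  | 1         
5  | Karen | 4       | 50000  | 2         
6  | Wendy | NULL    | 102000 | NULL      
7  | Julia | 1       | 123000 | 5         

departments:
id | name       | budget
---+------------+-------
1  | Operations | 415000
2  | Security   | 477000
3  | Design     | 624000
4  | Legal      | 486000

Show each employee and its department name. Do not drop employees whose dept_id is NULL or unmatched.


LEFT JOIN keeps every row from employees (the left table); where dept_id has no match in departments, the department columns become NULL. Walk through each employee:
  - employee 1 (Jack): dept_id=2 -> matches Security
  - employee 2 (Chris): dept_id=4 -> matches Legal
  - employee 3 (Pete): dept_id=2 -> matches Security
  - employee 4 (Uma): dept_id=2 -> matches Security
  - employee 5 (Karen): dept_id=4 -> matches Legal
  - employee 6 (Wendy): dept_id=NULL, no match -> kept with NULL
  - employee 7 (Julia): dept_id=1 -> matches Operations
All 7 rows appear; 1 has NULL department.

SQL:
SELECT a.name, b.name AS department
FROM employees a
LEFT JOIN departments b ON a.dept_id = b.id

Result:
name  | department
------+-----------
Jack  | Security  
Chris | Legal     
Pete  | Security  
Uma   | Security  
Karen | Legal     
Wendy | NULL      
Julia | Operations


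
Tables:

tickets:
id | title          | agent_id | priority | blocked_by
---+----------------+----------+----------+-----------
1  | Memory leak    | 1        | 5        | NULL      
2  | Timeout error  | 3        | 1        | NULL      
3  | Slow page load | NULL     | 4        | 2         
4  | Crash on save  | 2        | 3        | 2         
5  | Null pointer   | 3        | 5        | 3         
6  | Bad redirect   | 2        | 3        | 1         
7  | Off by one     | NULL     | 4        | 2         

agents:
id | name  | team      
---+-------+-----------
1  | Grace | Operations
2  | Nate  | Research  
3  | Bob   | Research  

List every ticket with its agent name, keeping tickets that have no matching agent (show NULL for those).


LEFT JOIN keeps every row from tickets (the left table); where agent_id has no match in agents, the agent columns become NULL. Walk through each ticket:
  - ticket 1 (Memory leak): agent_id=1 -> matches Grace
  - ticket 2 (Timeout error): agent_id=3 -> matches Bob
  - ticket 3 (Slow page load): agent_id=NULL, no match -> kept with NULL
  - ticket 4 (Crash on save): agent_id=2 -> matches Nate
  - ticket 5 (Null pointer): agent_id=3 -> matches Bob
  - ticket 6 (Bad redirect): agent_id=2 -> matches Nate
  - ticket 7 (Off by one): agent_id=NULL, no match -> kept with NULL
All 7 rows appear; 2 have NULL agent.

SQL:
SELECT a.title, b.name AS agent
FROM tickets a
LEFT JOIN agents b ON a.agent_id = b.id

Result:
title          | agent
---------------+------
Memory leak    | Grace
Timeout error  | Bob  
Slow page load | NULL 
Crash on save  | Nate 
Null pointer   | Bob  
Bad redirect   | Nate 
Off by one     | NULL 


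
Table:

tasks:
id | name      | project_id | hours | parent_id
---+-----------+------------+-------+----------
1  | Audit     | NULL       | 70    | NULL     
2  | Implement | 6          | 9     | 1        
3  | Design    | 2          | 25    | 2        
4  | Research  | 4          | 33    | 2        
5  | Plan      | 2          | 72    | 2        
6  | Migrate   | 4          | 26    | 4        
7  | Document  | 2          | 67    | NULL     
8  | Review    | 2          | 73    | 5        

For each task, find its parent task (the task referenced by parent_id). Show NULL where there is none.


This is a self-join: tasks is joined to a second copy of itself, matching each row's parent_id to another row's id. Use LEFT JOIN so rows with parent_id=NULL are kept.
  - task 1 (Audit): parent_id=NULL -> NULL
  - task 2 (Implement): parent_id=1 -> Audit
  - task 3 (Design): parent_id=2 -> Implement
  - task 4 (Research): parent_id=2 -> Implement
  - task 5 (Plan): parent_id=2 -> Implement
  - task 6 (Migrate): parent_id=4 -> Research
  - task 7 (Document): parent_id=NULL -> NULL
  - task 8 (Review): parent_id=5 -> Plan

SQL:
SELECT a.name AS item, b.name AS parent
FROM tasks a
LEFT JOIN tasks b ON a.parent_id = b.id

Result:
item      | parent   
----------+----------
Audit     | NULL     
Implement | Audit    
Design    | Implement
Research  | Implement
Plan      | Implement
Migrate   | Research 
Document  | NULL     
Review    | Plan     


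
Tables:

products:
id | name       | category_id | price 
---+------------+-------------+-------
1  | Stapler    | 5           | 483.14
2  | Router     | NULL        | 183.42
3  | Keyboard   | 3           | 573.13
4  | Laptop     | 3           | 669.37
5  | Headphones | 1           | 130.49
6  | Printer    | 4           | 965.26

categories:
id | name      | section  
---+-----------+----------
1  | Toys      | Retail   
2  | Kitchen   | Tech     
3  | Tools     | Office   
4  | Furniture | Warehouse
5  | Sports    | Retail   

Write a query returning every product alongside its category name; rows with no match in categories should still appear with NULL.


LEFT JOIN keeps every row from products (the left table); where category_id has no match in categories, the category columns become NULL. Walk through each product:
  - product 1 (Stapler): category_id=5 -> matches Sports
  - product 2 (Router): category_id=NULL, no match -> kept with NULL
  - product 3 (Keyboard): category_id=3 -> matches Tools
  - product 4 (Laptop): category_id=3 -> matches Tools
  - product 5 (Headphones): category_id=1 -> matches Toys
  - product 6 (Printer): category_id=4 -> matches Furniture
All 6 rows appear; 1 has NULL category.

SQL:
SELECT a.name, b.name AS category
FROM products a
LEFT JOIN categories b ON a.category_id = b.id

Result:
name       | category 
-----------+----------
Stapler    | Sports   
Router     | NULL     
Keyboard   | Tools    
Laptop     | Tools    
Headphones | Toys     
Printer    | Furniture


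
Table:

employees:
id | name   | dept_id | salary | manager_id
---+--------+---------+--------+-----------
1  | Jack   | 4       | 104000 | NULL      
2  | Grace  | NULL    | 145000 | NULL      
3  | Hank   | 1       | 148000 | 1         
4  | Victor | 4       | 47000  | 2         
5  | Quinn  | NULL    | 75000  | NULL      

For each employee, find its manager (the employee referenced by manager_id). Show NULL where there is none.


This is a self-join: employees is joined to a second copy of itself, matching each row's manager_id to another row's id. Use LEFT JOIN so rows with manager_id=NULL are kept.
  - employee 1 (Jack): manager_id=NULL -> NULL
  - employee 2 (Grace): manager_id=NULL -> NULL
  - employee 3 (Hank): manager_id=1 -> Jack
  - employee 4 (Victor): manager_id=2 -> Grace
  - employee 5 (Quinn): manager_id=NULL -> NULL

SQL:
SELECT a.name AS item, b.name AS manager
FROM employees a
LEFT JOIN employees b ON a.manager_id = b.id

Result:
item   | manager
-------+--------
Jack   | NULL   
Grace  | NULL   
Hank   | Jack   
Victor | Grace  
Quinn  | NULL   


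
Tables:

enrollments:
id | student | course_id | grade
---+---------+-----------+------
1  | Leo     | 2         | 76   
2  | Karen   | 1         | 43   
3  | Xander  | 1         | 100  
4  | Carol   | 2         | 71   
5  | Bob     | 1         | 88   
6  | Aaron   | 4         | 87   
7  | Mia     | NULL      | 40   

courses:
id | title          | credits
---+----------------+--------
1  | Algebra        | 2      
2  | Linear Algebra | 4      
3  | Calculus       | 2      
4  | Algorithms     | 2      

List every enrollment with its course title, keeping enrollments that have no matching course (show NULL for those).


LEFT JOIN keeps every row from enrollments (the left table); where course_id has no match in courses, the course columns become NULL. Walk through each enrollment:
  - enrollment 1 (Leo): course_id=2 -> matches Linear Algebra
  - enrollment 2 (Karen): course_id=1 -> matches Algebra
  - enrollment 3 (Xander): course_id=1 -> matches Algebra
  - enrollment 4 (Carol): course_id=2 -> matches Linear Algebra
  - enrollment 5 (Bob): course_id=1 -> matches Algebra
  - enrollment 6 (Aaron): course_id=4 -> matches Algorithms
  - enrollment 7 (Mia): course_id=NULL, no match -> kept with NULL
All 7 rows appear; 1 has NULL course.

SQL:
SELECT a.student, b.title AS course
FROM enrollments a
LEFT JOIN courses b ON a.course_id = b.id

Result:
student | course        
--------+---------------
Leo     | Linear Algebra
Karen   | Algebra       
Xander  | Algebra       
Carol   | Linear Algebra
Bob     | Algebra       
Aaron   | Algorithms    
Mia     | NULL          


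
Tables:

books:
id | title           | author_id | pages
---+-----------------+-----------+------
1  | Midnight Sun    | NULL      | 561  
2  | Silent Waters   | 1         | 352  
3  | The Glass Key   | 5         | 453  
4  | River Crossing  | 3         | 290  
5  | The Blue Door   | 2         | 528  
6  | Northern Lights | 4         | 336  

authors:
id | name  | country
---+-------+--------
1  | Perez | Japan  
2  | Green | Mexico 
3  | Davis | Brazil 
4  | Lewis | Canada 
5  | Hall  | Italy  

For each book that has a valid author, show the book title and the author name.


INNER JOIN keeps only books rows whose author_id matches an id in authors. Walk through each book:
  - book 1 (Midnight Sun): author_id=NULL, no match -> dropped
  - book 2 (Silent Waters): author_id=1 -> matches Perez
  - book 3 (The Glass Key): author_id=5 -> matches Hall
  - book 4 (River Crossing): author_id=3 -> matches Davis
  - book 5 (The Blue Door): author_id=2 -> matches Green
  - book 6 (Northern Lights): author_id=4 -> matches Lewis
So 1 of 6 rows is dropped.

SQL:
SELECT a.title, b.name AS author
FROM books a
INNER JOIN authors b ON a.author_id = b.id

Result:
title           | author
----------------+-------
Silent Waters   | Perez 
The Glass Key   | Hall  
River Crossing  | Davis 
The Blue Door   | Green 
Northern Lights | Lewis 


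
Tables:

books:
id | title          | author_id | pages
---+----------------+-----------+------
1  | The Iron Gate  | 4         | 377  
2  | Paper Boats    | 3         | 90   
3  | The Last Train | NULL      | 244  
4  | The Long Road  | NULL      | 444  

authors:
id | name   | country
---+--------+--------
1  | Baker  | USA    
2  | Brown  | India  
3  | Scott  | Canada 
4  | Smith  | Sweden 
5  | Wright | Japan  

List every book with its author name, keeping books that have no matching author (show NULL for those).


LEFT JOIN keeps every row from books (the left table); where author_id has no match in authors, the author columns become NULL. Walk through each book:
  - book 1 (The Iron Gate): author_id=4 -> matches Smith
  - book 2 (Paper Boats): author_id=3 -> matches Scott
  - book 3 (The Last Train): author_id=NULL, no match -> kept with NULL
  - book 4 (The Long Road): author_id=NULL, no match -> kept with NULL
All 4 rows appear; 2 have NULL author.

SQL:
SELECT a.title, b.name AS author
FROM books a
LEFT JOIN authors b ON a.author_id = b.id

Result:
title          | author
---------------+-------
The Iron Gate  | Smith 
Paper Boats    | Scott 
The Last Train | NULL  
The Long Road  | NULL  


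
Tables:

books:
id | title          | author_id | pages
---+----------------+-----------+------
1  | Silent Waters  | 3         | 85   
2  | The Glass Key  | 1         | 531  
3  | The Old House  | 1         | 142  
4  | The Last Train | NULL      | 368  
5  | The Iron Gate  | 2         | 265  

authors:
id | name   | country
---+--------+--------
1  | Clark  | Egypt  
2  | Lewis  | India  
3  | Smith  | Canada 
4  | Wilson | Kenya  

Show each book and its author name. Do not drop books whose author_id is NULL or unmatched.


LEFT JOIN keeps every row from books (the left table); where author_id has no match in authors, the author columns become NULL. Walk through each book:
  - book 1 (Silent Waters): author_id=3 -> matches Smith
  - book 2 (The Glass Key): author_id=1 -> matches Clark
  - book 3 (The Old House): author_id=1 -> matches Clark
  - book 4 (The Last Train): author_id=NULL, no match -> kept with NULL
  - book 5 (The Iron Gate): author_id=2 -> matches Lewis
All 5 rows appear; 1 has NULL author.

SQL:
SELECT a.title, b.name AS author
FROM books a
LEFT JOIN authors b ON a.author_id = b.id

Result:
title          | author
---------------+-------
Silent Waters  | Smith 
The Glass Key  | Clark 
The Old House  | Clark 
The Last Train | NULL  
The Iron Gate  | Lewis 


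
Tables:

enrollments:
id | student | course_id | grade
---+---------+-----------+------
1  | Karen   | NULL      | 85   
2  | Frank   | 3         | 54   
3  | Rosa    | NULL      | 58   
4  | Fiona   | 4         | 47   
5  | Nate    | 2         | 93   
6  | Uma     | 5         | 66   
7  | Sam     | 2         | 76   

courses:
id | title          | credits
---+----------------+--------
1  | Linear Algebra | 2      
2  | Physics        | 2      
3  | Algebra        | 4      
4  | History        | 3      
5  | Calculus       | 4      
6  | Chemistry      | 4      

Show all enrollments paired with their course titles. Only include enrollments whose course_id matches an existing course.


INNER JOIN keeps only enrollments rows whose course_id matches an id in courses. Walk through each enrollment:
  - enrollment 1 (Karen): course_id=NULL, no match -> dropped
  - enrollment 2 (Frank): course_id=3 -> matches Algebra
  - enrollment 3 (Rosa): course_id=NULL, no match -> dropped
  - enrollment 4 (Fiona): course_id=4 -> matches History
  - enrollment 5 (Nate): course_id=2 -> matches Physics
  - enrollment 6 (Uma): course_id=5 -> matches Calculus
  - enrollment 7 (Sam): course_id=2 -> matches Physics
So 2 of 7 rows are dropped.

SQL:
SELECT a.student, b.title AS course
FROM enrollments a
INNER JOIN courses b ON a.course_id = b.id

Result:
student | course  
--------+---------
Frank   | Algebra 
Fiona   | History 
Nate    | Physics 
Uma     | Calculus
Sam     | Physics 


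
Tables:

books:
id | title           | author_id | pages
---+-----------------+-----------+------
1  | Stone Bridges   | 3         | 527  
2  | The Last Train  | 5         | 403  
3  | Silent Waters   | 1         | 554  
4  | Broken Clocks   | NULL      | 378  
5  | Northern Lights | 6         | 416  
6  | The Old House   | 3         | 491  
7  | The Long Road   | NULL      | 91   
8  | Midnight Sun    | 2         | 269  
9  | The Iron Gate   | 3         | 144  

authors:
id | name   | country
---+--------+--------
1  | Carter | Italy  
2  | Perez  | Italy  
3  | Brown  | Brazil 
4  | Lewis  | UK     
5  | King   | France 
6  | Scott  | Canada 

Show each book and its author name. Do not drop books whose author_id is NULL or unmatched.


LEFT JOIN keeps every row from books (the left table); where author_id has no match in authors, the author columns become NULL. Walk through each book:
  - book 1 (Stone Bridges): author_id=3 -> matches Brown
  - book 2 (The Last Train): author_id=5 -> matches King
  - book 3 (Silent Waters): author_id=1 -> matches Carter
  - book 4 (Broken Clocks): author_id=NULL, no match -> kept with NULL
  - book 5 (Northern Lights): author_id=6 -> matches Scott
  - book 6 (The Old House): author_id=3 -> matches Brown
  - book 7 (The Long Road): author_id=NULL, no match -> kept with NULL
  - book 8 (Midnight Sun): author_id=2 -> matches Perez
  - book 9 (The Iron Gate): author_id=3 -> matches Brown
All 9 rows appear; 2 have NULL author.

SQL:
SELECT a.title, b.name AS author
FROM books a
LEFT JOIN authors b ON a.author_id = b.id

Result:
title           | author
----------------+-------
Stone Bridges   | Brown 
The Last Train  | King  
Silent Waters   | Carter
Broken Clocks   | NULL  
Northern Lights | Scott 
The Old House   | Brown 
The Long Road   | NULL  
Midnight Sun    | Perez 
The Iron Gate   | Brown 


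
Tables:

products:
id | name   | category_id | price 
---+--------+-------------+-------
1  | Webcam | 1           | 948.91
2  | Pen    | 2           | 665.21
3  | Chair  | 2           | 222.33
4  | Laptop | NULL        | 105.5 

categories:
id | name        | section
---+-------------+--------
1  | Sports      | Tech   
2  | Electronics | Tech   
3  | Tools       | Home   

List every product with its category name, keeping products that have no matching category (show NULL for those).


LEFT JOIN keeps every row from products (the left table); where category_id has no match in categories, the category columns become NULL. Walk through each product:
  - product 1 (Webcam): category_id=1 -> matches Sports
  - product 2 (Pen): category_id=2 -> matches Electronics
  - product 3 (Chair): category_id=2 -> matches Electronics
  - product 4 (Laptop): category_id=NULL, no match -> kept with NULL
All 4 rows appear; 1 has NULL category.

SQL:
SELECT a.name, b.name AS category
FROM products a
LEFT JOIN categories b ON a.category_id = b.id

Result:
name   | category   
-------+------------
Webcam | Sports     
Pen    | Electronics
Chair  | Electronics
Laptop | NULL       


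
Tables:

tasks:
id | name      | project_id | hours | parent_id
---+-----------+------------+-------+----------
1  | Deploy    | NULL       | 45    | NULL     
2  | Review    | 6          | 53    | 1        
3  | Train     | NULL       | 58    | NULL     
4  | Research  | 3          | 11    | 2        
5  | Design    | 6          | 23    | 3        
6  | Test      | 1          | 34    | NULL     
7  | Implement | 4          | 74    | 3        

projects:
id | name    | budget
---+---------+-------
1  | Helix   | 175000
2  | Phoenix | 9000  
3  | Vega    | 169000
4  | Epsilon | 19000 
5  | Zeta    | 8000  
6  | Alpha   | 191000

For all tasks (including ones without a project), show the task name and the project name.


LEFT JOIN keeps every row from tasks (the left table); where project_id has no match in projects, the project columns become NULL. Walk through each task:
  - task 1 (Deploy): project_id=NULL, no match -> kept with NULL
  - task 2 (Review): project_id=6 -> matches Alpha
  - task 3 (Train): project_id=NULL, no match -> kept with NULL
  - task 4 (Research): project_id=3 -> matches Vega
  - task 5 (Design): project_id=6 -> matches Alpha
  - task 6 (Test): project_id=1 -> matches Helix
  - task 7 (Implement): project_id=4 -> matches Epsilon
All 7 rows appear; 2 have NULL project.

SQL:
SELECT a.name, b.name AS project
FROM tasks a
LEFT JOIN projects b ON a.project_id = b.id

Result:
name      | project
----------+--------
Deploy    | NULL   
Review    | Alpha  
Train     | NULL   
Research  | Vega   
Design    | Alpha  
Test      | Helix  
Implement | Epsilon


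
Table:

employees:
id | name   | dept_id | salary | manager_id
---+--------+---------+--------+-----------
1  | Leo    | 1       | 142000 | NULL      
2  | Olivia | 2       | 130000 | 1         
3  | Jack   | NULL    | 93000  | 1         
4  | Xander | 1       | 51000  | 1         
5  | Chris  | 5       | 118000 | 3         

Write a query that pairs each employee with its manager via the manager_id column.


This is a self-join: employees is joined to a second copy of itself, matching each row's manager_id to another row's id. Use LEFT JOIN so rows with manager_id=NULL are kept.
  - employee 1 (Leo): manager_id=NULL -> NULL
  - employee 2 (Olivia): manager_id=1 -> Leo
  - employee 3 (Jack): manager_id=1 -> Leo
  - employee 4 (Xander): manager_id=1 -> Leo
  - employee 5 (Chris): manager_id=3 -> Jack

SQL:
SELECT a.name AS item, b.name AS manager
FROM employees a
LEFT JOIN employees b ON a.manager_id = b.id

Result:
item   | manager
-------+--------
Leo    | NULL   
Olivia | Leo    
Jack   | Leo    
Xander | Leo    
Chris  | Jack   


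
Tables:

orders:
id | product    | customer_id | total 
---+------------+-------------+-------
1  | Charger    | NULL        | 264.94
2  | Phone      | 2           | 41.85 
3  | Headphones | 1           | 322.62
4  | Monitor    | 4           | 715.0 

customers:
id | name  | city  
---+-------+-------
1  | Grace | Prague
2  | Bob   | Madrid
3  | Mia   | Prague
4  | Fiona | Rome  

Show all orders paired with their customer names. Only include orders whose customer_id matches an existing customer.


INNER JOIN keeps only orders rows whose customer_id matches an id in customers. Walk through each order:
  - order 1 (Charger): customer_id=NULL, no match -> dropped
  - order 2 (Phone): customer_id=2 -> matches Bob
  - order 3 (Headphones): customer_id=1 -> matches Grace
  - order 4 (Monitor): customer_id=4 -> matches Fiona
So 1 of 4 rows is dropped.

SQL:
SELECT a.product, b.name AS customer
FROM orders a
INNER JOIN customers b ON a.customer_id = b.id

Result:
product    | customer
-----------+---------
Phone      | Bob     
Headphones | Grace   
Monitor    | Fiona   


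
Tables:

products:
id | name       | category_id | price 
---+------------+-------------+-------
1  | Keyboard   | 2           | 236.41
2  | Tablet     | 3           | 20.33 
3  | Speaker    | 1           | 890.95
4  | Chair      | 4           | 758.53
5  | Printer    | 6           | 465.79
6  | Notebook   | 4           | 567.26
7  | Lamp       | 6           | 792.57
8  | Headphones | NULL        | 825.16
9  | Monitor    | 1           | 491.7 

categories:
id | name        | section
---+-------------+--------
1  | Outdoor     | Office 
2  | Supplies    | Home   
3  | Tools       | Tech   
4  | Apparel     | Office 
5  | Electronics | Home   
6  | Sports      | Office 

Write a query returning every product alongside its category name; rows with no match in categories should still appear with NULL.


LEFT JOIN keeps every row from products (the left table); where category_id has no match in categories, the category columns become NULL. Walk through each product:
  - product 1 (Keyboard): category_id=2 -> matches Supplies
  - product 2 (Tablet): category_id=3 -> matches Tools
  - product 3 (Speaker): category_id=1 -> matches Outdoor
  - product 4 (Chair): category_id=4 -> matches Apparel
  - product 5 (Printer): category_id=6 -> matches Sports
  - product 6 (Notebook): category_id=4 -> matches Apparel
  - product 7 (Lamp): category_id=6 -> matches Sports
  - product 8 (Headphones): category_id=NULL, no match -> kept with NULL
  - product 9 (Monitor): category_id=1 -> matches Outdoor
All 9 rows appear; 1 has NULL category.

SQL:
SELECT a.name, b.name AS category
FROM products a
LEFT JOIN categories b ON a.category_id = b.id

Result:
name       | category
-----------+---------
Keyboard   | Supplies
Tablet     | Tools   
Speaker    | Outdoor 
Chair      | Apparel 
Printer    | Sports  
Notebook   | Apparel 
Lamp       | Sports  
Headphones | NULL    
Monitor    | Outdoor 
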